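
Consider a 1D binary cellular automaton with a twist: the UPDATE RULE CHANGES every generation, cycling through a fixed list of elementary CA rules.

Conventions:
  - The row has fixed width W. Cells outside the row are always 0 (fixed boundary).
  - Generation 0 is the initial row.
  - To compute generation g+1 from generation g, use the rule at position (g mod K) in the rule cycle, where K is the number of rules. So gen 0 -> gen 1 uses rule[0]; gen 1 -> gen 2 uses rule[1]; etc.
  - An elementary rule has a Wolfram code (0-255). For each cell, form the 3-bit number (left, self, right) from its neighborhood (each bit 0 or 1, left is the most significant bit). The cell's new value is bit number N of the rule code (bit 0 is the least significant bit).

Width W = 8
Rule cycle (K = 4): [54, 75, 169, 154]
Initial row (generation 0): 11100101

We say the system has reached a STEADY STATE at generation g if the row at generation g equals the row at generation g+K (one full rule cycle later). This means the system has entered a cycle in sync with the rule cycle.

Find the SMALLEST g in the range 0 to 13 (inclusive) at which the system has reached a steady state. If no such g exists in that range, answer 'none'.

Gen 0: 11100101
Gen 1 (rule 54): 00011111
Gen 2 (rule 75): 11110001
Gen 3 (rule 169): 11100100
Gen 4 (rule 154): 11011010
Gen 5 (rule 54): 00100111
Gen 6 (rule 75): 11001101
Gen 7 (rule 169): 10001010
Gen 8 (rule 154): 01010001
Gen 9 (rule 54): 11111011
Gen 10 (rule 75): 10001011
Gen 11 (rule 169): 00100110
Gen 12 (rule 154): 01011101
Gen 13 (rule 54): 11100011
Gen 14 (rule 75): 10101111
Gen 15 (rule 169): 01011110
Gen 16 (rule 154): 10011101
Gen 17 (rule 54): 11100011

Answer: 13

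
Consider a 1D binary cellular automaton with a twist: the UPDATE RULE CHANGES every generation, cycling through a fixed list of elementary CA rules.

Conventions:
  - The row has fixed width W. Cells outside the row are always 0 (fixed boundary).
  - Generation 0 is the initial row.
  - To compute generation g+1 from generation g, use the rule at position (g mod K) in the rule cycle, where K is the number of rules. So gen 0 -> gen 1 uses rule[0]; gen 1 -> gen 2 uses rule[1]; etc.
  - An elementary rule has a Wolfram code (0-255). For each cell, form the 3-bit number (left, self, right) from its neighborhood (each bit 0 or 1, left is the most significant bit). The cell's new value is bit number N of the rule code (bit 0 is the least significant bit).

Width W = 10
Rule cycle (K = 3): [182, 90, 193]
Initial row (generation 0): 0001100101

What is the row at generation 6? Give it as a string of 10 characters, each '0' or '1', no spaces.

Answer: 1000011001

Derivation:
Gen 0: 0001100101
Gen 1 (rule 182): 0010011111
Gen 2 (rule 90): 0101110001
Gen 3 (rule 193): 0000110100
Gen 4 (rule 182): 0001001110
Gen 5 (rule 90): 0010111011
Gen 6 (rule 193): 1000011001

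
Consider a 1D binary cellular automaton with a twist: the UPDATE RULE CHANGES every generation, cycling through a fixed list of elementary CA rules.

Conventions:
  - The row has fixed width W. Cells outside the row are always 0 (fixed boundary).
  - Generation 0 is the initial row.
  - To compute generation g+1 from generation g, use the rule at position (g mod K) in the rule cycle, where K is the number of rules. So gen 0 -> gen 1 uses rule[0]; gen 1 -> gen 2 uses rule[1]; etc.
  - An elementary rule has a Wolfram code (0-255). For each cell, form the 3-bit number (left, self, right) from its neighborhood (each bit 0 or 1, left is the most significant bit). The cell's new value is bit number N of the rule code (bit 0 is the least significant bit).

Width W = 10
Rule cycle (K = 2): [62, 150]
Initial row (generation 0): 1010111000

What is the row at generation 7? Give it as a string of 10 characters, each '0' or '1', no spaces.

Answer: 1100110011

Derivation:
Gen 0: 1010111000
Gen 1 (rule 62): 1111100100
Gen 2 (rule 150): 0111011110
Gen 3 (rule 62): 1100110001
Gen 4 (rule 150): 0011001011
Gen 5 (rule 62): 0110111110
Gen 6 (rule 150): 1000011101
Gen 7 (rule 62): 1100110011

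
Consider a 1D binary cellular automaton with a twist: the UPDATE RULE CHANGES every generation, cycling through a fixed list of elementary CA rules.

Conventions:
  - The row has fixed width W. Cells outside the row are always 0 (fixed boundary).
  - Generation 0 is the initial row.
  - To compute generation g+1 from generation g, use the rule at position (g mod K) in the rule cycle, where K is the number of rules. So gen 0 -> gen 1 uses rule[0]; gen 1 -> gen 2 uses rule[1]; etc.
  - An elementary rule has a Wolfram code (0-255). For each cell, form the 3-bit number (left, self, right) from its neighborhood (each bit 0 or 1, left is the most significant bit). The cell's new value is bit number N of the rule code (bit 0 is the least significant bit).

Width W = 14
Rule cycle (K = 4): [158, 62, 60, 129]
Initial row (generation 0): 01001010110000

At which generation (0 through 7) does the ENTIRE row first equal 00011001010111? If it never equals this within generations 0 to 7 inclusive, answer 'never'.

Answer: never

Derivation:
Gen 0: 01001010110000
Gen 1 (rule 158): 11111010101000
Gen 2 (rule 62): 10000111111100
Gen 3 (rule 60): 11000100000010
Gen 4 (rule 129): 00010001111000
Gen 5 (rule 158): 00111011110100
Gen 6 (rule 62): 01100110001110
Gen 7 (rule 60): 01010101001001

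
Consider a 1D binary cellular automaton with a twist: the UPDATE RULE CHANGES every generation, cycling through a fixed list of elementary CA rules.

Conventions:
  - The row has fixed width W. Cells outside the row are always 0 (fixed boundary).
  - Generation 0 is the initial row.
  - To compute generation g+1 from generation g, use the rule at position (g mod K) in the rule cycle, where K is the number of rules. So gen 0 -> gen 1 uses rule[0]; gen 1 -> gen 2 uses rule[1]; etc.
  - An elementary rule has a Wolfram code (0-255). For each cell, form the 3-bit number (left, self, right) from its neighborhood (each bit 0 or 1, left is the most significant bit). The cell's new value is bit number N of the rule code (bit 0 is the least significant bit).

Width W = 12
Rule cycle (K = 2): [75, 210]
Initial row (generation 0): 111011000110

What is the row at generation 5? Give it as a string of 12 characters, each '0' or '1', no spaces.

Gen 0: 111011000110
Gen 1 (rule 75): 101011011110
Gen 2 (rule 210): 000001001111
Gen 3 (rule 75): 111110011001
Gen 4 (rule 210): 011111101110
Gen 5 (rule 75): 110000101010

Answer: 110000101010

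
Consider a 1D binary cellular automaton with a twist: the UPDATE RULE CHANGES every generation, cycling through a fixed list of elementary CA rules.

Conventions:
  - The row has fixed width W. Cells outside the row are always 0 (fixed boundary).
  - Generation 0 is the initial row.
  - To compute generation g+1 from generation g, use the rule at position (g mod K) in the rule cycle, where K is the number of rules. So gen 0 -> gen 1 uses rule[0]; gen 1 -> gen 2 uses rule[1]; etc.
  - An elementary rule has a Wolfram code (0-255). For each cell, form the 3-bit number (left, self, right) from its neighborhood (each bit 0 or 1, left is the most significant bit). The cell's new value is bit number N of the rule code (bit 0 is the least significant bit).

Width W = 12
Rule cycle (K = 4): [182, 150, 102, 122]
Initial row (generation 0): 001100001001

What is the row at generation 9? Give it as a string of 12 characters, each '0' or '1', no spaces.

Answer: 111110110100

Derivation:
Gen 0: 001100001001
Gen 1 (rule 182): 010010011111
Gen 2 (rule 150): 111111101110
Gen 3 (rule 102): 000000110010
Gen 4 (rule 122): 000001111101
Gen 5 (rule 182): 000010111011
Gen 6 (rule 150): 000110010000
Gen 7 (rule 102): 001010110000
Gen 8 (rule 122): 010101111000
Gen 9 (rule 182): 111110110100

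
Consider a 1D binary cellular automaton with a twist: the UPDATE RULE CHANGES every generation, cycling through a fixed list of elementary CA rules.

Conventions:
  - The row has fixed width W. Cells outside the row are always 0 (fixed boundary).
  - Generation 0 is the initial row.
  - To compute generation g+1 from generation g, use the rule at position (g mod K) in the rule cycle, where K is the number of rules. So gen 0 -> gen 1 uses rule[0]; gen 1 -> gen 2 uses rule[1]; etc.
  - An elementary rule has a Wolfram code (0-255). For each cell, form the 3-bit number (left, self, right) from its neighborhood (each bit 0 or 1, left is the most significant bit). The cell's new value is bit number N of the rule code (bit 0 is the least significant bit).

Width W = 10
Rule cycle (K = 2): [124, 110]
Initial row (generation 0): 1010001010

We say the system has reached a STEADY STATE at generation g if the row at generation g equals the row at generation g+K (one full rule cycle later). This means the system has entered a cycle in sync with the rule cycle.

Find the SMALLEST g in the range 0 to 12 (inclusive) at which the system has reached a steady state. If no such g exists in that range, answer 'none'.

Answer: none

Derivation:
Gen 0: 1010001010
Gen 1 (rule 124): 1111001111
Gen 2 (rule 110): 1001011001
Gen 3 (rule 124): 1101111101
Gen 4 (rule 110): 1111000111
Gen 5 (rule 124): 1001100101
Gen 6 (rule 110): 1011101111
Gen 7 (rule 124): 1110111001
Gen 8 (rule 110): 1011101011
Gen 9 (rule 124): 1110111111
Gen 10 (rule 110): 1011100001
Gen 11 (rule 124): 1110110001
Gen 12 (rule 110): 1011110011
Gen 13 (rule 124): 1110011011
Gen 14 (rule 110): 1010111111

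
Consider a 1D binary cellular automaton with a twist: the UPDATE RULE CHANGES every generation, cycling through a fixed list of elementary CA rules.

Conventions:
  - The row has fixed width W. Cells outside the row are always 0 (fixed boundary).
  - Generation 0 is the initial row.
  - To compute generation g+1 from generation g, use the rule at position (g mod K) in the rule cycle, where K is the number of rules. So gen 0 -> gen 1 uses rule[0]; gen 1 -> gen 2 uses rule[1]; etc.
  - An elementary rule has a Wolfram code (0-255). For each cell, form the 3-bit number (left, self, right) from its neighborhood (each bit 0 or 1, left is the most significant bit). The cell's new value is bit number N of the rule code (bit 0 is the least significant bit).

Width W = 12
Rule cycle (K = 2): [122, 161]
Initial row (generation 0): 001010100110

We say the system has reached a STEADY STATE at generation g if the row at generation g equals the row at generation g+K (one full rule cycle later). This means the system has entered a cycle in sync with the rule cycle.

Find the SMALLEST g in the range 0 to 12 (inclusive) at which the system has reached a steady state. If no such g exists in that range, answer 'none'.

Gen 0: 001010100110
Gen 1 (rule 122): 010101011111
Gen 2 (rule 161): 001010101110
Gen 3 (rule 122): 010101011011
Gen 4 (rule 161): 001010100100
Gen 5 (rule 122): 010101011010
Gen 6 (rule 161): 001010100100
Gen 7 (rule 122): 010101011010
Gen 8 (rule 161): 001010100100
Gen 9 (rule 122): 010101011010
Gen 10 (rule 161): 001010100100
Gen 11 (rule 122): 010101011010
Gen 12 (rule 161): 001010100100
Gen 13 (rule 122): 010101011010
Gen 14 (rule 161): 001010100100

Answer: 4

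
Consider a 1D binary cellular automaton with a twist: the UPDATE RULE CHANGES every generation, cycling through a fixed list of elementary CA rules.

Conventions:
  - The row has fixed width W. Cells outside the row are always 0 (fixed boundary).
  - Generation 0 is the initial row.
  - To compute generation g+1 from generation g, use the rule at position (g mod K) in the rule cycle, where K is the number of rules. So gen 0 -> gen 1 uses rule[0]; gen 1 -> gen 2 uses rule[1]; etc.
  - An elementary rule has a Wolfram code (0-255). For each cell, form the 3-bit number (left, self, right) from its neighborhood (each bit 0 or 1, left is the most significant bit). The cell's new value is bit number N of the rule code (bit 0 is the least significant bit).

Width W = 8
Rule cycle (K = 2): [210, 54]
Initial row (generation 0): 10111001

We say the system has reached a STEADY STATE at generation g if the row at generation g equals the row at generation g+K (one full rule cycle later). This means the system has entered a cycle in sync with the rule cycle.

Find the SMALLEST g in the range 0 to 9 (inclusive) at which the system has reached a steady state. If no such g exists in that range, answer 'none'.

Answer: none

Derivation:
Gen 0: 10111001
Gen 1 (rule 210): 00011110
Gen 2 (rule 54): 00100001
Gen 3 (rule 210): 01010010
Gen 4 (rule 54): 11111111
Gen 5 (rule 210): 01111111
Gen 6 (rule 54): 10000000
Gen 7 (rule 210): 01000000
Gen 8 (rule 54): 11100000
Gen 9 (rule 210): 01110000
Gen 10 (rule 54): 10001000
Gen 11 (rule 210): 01010100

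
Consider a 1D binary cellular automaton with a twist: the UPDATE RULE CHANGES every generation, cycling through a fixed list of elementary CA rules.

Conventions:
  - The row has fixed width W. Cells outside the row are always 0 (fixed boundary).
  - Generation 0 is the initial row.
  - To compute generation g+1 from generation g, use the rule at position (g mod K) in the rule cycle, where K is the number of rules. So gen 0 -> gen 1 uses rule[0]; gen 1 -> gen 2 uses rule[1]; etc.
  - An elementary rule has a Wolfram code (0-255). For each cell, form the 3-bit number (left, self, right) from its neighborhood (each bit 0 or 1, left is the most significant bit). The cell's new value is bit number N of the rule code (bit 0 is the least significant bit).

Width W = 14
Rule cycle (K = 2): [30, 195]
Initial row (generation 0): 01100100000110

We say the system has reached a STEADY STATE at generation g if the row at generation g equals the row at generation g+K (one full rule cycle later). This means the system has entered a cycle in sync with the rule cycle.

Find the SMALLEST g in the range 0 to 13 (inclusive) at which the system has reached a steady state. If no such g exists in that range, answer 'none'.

Gen 0: 01100100000110
Gen 1 (rule 30): 11011110001101
Gen 2 (rule 195): 01001110110100
Gen 3 (rule 30): 11111000100110
Gen 4 (rule 195): 01111011001010
Gen 5 (rule 30): 11000010111011
Gen 6 (rule 195): 01011100011001
Gen 7 (rule 30): 11010010110111
Gen 8 (rule 195): 01000100010011
Gen 9 (rule 30): 11101110111110
Gen 10 (rule 195): 01100110011110
Gen 11 (rule 30): 11011101110001
Gen 12 (rule 195): 01001100110110
Gen 13 (rule 30): 11111011100101
Gen 14 (rule 195): 01111001101000
Gen 15 (rule 30): 11000111001100

Answer: none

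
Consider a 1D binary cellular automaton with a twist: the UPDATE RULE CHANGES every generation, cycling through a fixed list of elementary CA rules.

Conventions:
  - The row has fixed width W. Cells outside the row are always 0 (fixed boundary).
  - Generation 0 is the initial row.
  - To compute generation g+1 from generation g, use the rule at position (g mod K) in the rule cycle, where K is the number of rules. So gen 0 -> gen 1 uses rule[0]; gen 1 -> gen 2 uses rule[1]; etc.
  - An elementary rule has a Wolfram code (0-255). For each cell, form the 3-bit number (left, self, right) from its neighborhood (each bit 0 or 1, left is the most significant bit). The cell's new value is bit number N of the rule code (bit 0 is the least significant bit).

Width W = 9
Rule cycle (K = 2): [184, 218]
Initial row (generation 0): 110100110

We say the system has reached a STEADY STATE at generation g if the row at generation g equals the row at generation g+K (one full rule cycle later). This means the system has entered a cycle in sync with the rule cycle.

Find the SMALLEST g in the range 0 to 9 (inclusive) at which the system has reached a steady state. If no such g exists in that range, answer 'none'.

Answer: 2

Derivation:
Gen 0: 110100110
Gen 1 (rule 184): 101010101
Gen 2 (rule 218): 000000000
Gen 3 (rule 184): 000000000
Gen 4 (rule 218): 000000000
Gen 5 (rule 184): 000000000
Gen 6 (rule 218): 000000000
Gen 7 (rule 184): 000000000
Gen 8 (rule 218): 000000000
Gen 9 (rule 184): 000000000
Gen 10 (rule 218): 000000000
Gen 11 (rule 184): 000000000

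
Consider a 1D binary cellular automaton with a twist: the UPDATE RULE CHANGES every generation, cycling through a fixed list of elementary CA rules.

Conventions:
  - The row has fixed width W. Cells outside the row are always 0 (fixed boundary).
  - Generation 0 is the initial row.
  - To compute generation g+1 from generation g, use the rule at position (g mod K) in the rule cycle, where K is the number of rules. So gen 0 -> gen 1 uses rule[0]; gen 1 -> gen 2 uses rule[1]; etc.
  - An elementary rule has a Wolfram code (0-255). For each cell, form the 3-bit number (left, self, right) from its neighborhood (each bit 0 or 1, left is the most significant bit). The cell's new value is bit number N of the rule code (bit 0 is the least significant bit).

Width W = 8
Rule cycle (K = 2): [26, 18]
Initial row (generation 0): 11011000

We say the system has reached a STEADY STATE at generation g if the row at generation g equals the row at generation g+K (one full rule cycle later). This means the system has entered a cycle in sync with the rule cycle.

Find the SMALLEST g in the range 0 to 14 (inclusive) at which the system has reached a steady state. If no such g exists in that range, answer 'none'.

Gen 0: 11011000
Gen 1 (rule 26): 10010100
Gen 2 (rule 18): 01100010
Gen 3 (rule 26): 11010101
Gen 4 (rule 18): 00000000
Gen 5 (rule 26): 00000000
Gen 6 (rule 18): 00000000
Gen 7 (rule 26): 00000000
Gen 8 (rule 18): 00000000
Gen 9 (rule 26): 00000000
Gen 10 (rule 18): 00000000
Gen 11 (rule 26): 00000000
Gen 12 (rule 18): 00000000
Gen 13 (rule 26): 00000000
Gen 14 (rule 18): 00000000
Gen 15 (rule 26): 00000000
Gen 16 (rule 18): 00000000

Answer: 4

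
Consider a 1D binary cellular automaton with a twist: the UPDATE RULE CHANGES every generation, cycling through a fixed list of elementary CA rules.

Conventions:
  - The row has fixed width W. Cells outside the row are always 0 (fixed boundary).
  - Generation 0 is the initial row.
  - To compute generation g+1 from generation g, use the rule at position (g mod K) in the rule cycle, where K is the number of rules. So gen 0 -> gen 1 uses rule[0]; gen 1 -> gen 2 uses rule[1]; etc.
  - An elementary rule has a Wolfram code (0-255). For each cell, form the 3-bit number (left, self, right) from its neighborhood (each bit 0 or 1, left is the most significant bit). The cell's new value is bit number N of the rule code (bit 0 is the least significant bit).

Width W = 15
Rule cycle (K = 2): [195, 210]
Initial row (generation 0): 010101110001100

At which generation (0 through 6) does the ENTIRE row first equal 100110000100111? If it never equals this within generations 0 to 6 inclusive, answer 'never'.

Gen 0: 010101110001100
Gen 1 (rule 195): 100000110110101
Gen 2 (rule 210): 010001010010000
Gen 3 (rule 195): 100110000100111
Gen 4 (rule 210): 011011001011011
Gen 5 (rule 195): 101001010001001
Gen 6 (rule 210): 000110001010110

Answer: 3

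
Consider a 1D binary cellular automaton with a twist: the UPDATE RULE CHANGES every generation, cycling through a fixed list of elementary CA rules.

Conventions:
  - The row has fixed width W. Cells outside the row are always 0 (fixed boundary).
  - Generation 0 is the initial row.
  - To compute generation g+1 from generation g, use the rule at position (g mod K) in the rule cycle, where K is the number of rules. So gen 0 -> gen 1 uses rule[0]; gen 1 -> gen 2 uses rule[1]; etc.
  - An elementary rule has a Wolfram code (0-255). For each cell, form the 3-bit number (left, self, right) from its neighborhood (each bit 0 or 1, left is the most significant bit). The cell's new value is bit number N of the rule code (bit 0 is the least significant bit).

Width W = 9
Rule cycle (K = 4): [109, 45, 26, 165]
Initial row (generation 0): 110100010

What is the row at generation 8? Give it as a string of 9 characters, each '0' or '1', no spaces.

Answer: 100101010

Derivation:
Gen 0: 110100010
Gen 1 (rule 109): 111101010
Gen 2 (rule 45): 100011110
Gen 3 (rule 26): 010110001
Gen 4 (rule 165): 011000101
Gen 5 (rule 109): 011010111
Gen 6 (rule 45): 010111100
Gen 7 (rule 26): 100100010
Gen 8 (rule 165): 100101010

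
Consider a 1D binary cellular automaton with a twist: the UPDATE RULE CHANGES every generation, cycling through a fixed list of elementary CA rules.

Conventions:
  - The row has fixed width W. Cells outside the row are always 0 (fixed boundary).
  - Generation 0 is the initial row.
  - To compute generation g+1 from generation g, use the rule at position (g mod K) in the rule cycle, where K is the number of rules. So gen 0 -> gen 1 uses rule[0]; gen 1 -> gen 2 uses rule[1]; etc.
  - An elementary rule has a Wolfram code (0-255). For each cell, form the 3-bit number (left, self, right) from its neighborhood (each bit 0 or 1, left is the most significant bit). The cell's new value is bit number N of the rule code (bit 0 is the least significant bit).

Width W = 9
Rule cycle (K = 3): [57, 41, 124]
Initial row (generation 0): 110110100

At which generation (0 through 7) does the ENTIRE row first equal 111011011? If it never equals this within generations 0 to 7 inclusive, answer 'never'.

Gen 0: 110110100
Gen 1 (rule 57): 101101011
Gen 2 (rule 41): 011010110
Gen 3 (rule 124): 011111111
Gen 4 (rule 57): 010000000
Gen 5 (rule 41): 000111111
Gen 6 (rule 124): 000100001
Gen 7 (rule 57): 110011100

Answer: never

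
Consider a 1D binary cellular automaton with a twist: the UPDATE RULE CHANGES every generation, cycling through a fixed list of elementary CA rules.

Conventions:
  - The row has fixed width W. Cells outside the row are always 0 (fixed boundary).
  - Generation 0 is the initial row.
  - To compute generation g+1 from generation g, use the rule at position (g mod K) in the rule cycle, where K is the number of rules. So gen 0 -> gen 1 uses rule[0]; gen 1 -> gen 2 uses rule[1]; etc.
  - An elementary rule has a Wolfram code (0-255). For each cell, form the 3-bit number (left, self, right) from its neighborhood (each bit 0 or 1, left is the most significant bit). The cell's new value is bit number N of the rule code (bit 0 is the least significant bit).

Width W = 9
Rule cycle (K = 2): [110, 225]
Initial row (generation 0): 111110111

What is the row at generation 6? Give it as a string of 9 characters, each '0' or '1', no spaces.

Gen 0: 111110111
Gen 1 (rule 110): 100011101
Gen 2 (rule 225): 001001110
Gen 3 (rule 110): 011011010
Gen 4 (rule 225): 001101100
Gen 5 (rule 110): 011111100
Gen 6 (rule 225): 001111101

Answer: 001111101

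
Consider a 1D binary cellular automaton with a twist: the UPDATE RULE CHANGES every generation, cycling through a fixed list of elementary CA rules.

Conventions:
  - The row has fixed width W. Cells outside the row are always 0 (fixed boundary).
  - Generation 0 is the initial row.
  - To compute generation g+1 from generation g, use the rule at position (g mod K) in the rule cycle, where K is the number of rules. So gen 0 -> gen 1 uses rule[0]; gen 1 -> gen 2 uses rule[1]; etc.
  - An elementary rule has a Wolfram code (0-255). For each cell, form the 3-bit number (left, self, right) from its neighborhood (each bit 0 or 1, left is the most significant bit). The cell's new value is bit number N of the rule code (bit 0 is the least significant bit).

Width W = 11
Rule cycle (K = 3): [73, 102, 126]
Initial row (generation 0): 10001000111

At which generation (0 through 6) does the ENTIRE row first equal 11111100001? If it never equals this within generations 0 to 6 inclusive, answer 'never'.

Gen 0: 10001000111
Gen 1 (rule 73): 00100010101
Gen 2 (rule 102): 01100111111
Gen 3 (rule 126): 11111100001
Gen 4 (rule 73): 10000101100
Gen 5 (rule 102): 10001110100
Gen 6 (rule 126): 11011011110

Answer: 3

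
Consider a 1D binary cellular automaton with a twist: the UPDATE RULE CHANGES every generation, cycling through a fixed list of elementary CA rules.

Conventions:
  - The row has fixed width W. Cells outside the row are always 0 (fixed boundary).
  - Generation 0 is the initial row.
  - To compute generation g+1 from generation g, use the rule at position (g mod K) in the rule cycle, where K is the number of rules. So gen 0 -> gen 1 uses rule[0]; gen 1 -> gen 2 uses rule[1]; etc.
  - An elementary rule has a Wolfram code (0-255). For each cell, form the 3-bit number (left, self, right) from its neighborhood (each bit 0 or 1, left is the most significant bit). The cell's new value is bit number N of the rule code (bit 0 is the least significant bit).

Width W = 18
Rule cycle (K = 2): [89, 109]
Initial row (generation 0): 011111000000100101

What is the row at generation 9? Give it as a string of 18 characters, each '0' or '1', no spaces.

Answer: 100010110001000001

Derivation:
Gen 0: 011111000000100101
Gen 1 (rule 89): 010001111110010000
Gen 2 (rule 109): 010101000010010111
Gen 3 (rule 89): 000000111001000101
Gen 4 (rule 109): 111110101001010111
Gen 5 (rule 89): 100010000100000101
Gen 6 (rule 109): 101010110101110111
Gen 7 (rule 89): 000000110001010101
Gen 8 (rule 109): 111110110101111111
Gen 9 (rule 89): 100010110001000001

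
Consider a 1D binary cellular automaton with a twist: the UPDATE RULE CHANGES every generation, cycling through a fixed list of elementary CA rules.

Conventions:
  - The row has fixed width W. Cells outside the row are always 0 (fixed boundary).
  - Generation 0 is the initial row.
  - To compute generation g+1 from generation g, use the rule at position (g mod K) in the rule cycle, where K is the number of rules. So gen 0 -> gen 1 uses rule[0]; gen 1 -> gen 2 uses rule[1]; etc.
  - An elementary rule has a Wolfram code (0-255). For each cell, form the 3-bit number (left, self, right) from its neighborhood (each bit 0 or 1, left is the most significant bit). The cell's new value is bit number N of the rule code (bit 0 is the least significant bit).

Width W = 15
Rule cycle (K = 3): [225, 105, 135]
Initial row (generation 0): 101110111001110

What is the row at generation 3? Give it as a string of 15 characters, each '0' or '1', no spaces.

Answer: 110000110010000

Derivation:
Gen 0: 101110111001110
Gen 1 (rule 225): 010111011000110
Gen 2 (rule 105): 001101111010110
Gen 3 (rule 135): 110000110010000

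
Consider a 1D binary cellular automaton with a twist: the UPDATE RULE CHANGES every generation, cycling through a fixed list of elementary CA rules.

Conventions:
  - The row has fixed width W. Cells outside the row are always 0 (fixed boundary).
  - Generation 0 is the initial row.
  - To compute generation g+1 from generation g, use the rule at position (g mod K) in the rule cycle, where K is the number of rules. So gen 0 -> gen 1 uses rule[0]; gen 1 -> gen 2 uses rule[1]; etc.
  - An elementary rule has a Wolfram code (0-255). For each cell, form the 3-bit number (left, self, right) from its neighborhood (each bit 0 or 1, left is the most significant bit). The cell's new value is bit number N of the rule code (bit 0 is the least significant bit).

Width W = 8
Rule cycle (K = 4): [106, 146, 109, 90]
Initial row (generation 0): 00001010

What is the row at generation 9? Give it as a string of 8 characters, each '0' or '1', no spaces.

Answer: 00101010

Derivation:
Gen 0: 00001010
Gen 1 (rule 106): 00010100
Gen 2 (rule 146): 00100010
Gen 3 (rule 109): 10101010
Gen 4 (rule 90): 00000001
Gen 5 (rule 106): 00000010
Gen 6 (rule 146): 00000101
Gen 7 (rule 109): 11110111
Gen 8 (rule 90): 10010101
Gen 9 (rule 106): 00101010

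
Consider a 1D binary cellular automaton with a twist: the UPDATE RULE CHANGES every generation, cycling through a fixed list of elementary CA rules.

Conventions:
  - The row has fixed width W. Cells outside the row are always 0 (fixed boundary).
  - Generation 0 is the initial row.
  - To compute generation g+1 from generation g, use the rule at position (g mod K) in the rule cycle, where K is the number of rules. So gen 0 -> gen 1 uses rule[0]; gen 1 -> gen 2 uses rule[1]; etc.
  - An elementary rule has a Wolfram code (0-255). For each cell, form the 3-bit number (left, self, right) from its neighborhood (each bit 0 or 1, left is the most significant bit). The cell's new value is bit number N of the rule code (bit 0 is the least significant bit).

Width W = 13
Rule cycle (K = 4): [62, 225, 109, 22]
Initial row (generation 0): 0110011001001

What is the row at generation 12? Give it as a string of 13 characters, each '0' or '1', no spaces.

Answer: 1000000011111

Derivation:
Gen 0: 0110011001001
Gen 1 (rule 62): 1101110111111
Gen 2 (rule 225): 0110111011111
Gen 3 (rule 109): 0111101110001
Gen 4 (rule 22): 1000000001011
Gen 5 (rule 62): 1100000011110
Gen 6 (rule 225): 0101111001110
Gen 7 (rule 109): 0111001001010
Gen 8 (rule 22): 1000111111011
Gen 9 (rule 62): 1101100000110
Gen 10 (rule 225): 0110101110010
Gen 11 (rule 109): 0111111010010
Gen 12 (rule 22): 1000000011111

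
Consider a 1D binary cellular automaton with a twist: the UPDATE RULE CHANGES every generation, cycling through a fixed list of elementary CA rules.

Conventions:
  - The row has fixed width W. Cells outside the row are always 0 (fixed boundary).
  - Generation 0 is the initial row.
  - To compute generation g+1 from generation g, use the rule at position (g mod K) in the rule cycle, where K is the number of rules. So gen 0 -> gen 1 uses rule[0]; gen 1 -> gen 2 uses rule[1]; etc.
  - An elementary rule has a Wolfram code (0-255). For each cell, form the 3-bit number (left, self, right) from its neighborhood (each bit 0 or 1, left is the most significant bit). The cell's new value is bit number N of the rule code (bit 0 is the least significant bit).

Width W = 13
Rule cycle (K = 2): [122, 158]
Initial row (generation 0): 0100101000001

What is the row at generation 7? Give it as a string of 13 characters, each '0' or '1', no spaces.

Gen 0: 0100101000001
Gen 1 (rule 122): 1011010100010
Gen 2 (rule 158): 1010010110111
Gen 3 (rule 122): 0101101111101
Gen 4 (rule 158): 1101001111001
Gen 5 (rule 122): 1110111001110
Gen 6 (rule 158): 1100110111101
Gen 7 (rule 122): 1111111100110

Answer: 1111111100110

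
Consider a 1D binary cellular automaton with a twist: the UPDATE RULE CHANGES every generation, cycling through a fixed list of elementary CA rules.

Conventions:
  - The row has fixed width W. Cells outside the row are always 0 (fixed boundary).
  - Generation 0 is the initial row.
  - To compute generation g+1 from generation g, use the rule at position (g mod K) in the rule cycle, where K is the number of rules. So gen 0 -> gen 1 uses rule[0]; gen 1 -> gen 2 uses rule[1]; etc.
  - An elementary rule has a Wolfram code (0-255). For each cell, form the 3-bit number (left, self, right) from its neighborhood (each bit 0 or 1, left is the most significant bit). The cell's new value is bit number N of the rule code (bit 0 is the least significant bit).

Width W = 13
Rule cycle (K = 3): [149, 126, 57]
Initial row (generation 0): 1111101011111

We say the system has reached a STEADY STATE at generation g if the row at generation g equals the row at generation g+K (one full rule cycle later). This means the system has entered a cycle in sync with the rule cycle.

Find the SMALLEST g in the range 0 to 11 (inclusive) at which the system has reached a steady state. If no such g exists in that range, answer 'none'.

Answer: none

Derivation:
Gen 0: 1111101011111
Gen 1 (rule 149): 0111001001110
Gen 2 (rule 126): 1101111111011
Gen 3 (rule 57): 1011000000110
Gen 4 (rule 149): 1000111110001
Gen 5 (rule 126): 1101100011011
Gen 6 (rule 57): 1011011010110
Gen 7 (rule 149): 1000000010001
Gen 8 (rule 126): 1100000111011
Gen 9 (rule 57): 1011110100110
Gen 10 (rule 149): 1001100110001
Gen 11 (rule 126): 1111111111011
Gen 12 (rule 57): 1000000000110
Gen 13 (rule 149): 1111111110001
Gen 14 (rule 126): 1000000011011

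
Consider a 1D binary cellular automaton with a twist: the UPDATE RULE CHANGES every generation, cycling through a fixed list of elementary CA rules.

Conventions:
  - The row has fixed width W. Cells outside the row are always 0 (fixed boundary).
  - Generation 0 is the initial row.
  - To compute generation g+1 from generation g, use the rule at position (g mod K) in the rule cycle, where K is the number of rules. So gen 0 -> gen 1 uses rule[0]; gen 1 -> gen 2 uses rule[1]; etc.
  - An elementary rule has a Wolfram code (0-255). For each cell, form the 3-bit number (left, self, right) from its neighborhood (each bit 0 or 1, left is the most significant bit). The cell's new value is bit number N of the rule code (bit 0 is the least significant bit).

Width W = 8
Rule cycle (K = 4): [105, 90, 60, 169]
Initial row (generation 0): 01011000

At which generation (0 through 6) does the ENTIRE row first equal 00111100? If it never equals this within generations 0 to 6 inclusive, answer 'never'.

Answer: 4

Derivation:
Gen 0: 01011000
Gen 1 (rule 105): 00111011
Gen 2 (rule 90): 01101011
Gen 3 (rule 60): 01011110
Gen 4 (rule 169): 00111100
Gen 5 (rule 105): 10100101
Gen 6 (rule 90): 00011000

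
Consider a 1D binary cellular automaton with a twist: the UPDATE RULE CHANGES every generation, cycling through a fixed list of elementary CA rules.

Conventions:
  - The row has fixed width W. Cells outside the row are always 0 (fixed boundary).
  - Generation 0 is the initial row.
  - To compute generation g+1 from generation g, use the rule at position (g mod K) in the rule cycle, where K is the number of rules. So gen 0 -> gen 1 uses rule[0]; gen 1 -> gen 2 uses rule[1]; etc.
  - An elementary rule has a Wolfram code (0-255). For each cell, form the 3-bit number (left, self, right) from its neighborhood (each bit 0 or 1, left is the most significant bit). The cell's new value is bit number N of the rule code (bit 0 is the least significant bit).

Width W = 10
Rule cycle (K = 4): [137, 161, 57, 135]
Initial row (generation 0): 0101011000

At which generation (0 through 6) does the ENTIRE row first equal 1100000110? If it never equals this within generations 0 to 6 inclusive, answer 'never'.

Gen 0: 0101011000
Gen 1 (rule 137): 0000010011
Gen 2 (rule 161): 1111000000
Gen 3 (rule 57): 1000111111
Gen 4 (rule 135): 1011011110
Gen 5 (rule 137): 0010011100
Gen 6 (rule 161): 1000001001

Answer: never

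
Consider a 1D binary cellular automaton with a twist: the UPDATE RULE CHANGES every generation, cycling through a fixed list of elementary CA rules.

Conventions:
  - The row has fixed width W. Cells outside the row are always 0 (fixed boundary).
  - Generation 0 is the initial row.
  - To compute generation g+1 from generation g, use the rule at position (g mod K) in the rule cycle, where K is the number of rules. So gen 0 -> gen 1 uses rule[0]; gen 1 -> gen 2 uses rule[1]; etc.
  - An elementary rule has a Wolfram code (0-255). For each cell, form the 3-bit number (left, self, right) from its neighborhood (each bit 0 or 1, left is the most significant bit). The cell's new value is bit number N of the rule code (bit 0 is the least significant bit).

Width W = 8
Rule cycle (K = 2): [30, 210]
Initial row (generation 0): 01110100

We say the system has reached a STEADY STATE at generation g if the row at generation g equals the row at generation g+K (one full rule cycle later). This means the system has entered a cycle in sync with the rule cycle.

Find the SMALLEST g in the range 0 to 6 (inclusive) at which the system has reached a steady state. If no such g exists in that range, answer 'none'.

Answer: 4

Derivation:
Gen 0: 01110100
Gen 1 (rule 30): 11000110
Gen 2 (rule 210): 01101011
Gen 3 (rule 30): 11001010
Gen 4 (rule 210): 01110001
Gen 5 (rule 30): 11001011
Gen 6 (rule 210): 01110001
Gen 7 (rule 30): 11001011
Gen 8 (rule 210): 01110001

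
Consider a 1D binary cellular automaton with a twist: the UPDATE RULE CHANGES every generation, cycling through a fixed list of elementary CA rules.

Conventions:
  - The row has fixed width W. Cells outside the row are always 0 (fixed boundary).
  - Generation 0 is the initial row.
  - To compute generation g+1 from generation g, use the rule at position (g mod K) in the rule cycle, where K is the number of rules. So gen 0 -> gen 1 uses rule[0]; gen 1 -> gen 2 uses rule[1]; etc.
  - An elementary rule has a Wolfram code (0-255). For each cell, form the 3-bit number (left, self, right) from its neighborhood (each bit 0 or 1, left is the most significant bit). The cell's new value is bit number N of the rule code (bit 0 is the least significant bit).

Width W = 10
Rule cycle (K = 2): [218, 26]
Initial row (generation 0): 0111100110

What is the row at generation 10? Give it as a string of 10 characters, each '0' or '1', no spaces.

Answer: 0000001010

Derivation:
Gen 0: 0111100110
Gen 1 (rule 218): 1111111111
Gen 2 (rule 26): 1000000000
Gen 3 (rule 218): 0100000000
Gen 4 (rule 26): 1010000000
Gen 5 (rule 218): 0001000000
Gen 6 (rule 26): 0010100000
Gen 7 (rule 218): 0100010000
Gen 8 (rule 26): 1010101000
Gen 9 (rule 218): 0000000100
Gen 10 (rule 26): 0000001010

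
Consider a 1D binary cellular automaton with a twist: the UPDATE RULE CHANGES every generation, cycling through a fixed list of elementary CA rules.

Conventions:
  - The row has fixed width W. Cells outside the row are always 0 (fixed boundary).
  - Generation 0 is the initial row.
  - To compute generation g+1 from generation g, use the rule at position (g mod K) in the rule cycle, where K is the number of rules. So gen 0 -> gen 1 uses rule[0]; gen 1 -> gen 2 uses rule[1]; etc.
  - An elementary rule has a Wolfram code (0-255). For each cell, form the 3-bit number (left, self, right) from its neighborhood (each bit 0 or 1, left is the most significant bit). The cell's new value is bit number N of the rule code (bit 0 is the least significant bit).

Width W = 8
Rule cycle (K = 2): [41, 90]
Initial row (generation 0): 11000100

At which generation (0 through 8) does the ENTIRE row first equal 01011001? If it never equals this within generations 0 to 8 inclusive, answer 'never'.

Answer: 7

Derivation:
Gen 0: 11000100
Gen 1 (rule 41): 10010001
Gen 2 (rule 90): 01101010
Gen 3 (rule 41): 01010100
Gen 4 (rule 90): 10000010
Gen 5 (rule 41): 00111000
Gen 6 (rule 90): 01101100
Gen 7 (rule 41): 01011001
Gen 8 (rule 90): 10011110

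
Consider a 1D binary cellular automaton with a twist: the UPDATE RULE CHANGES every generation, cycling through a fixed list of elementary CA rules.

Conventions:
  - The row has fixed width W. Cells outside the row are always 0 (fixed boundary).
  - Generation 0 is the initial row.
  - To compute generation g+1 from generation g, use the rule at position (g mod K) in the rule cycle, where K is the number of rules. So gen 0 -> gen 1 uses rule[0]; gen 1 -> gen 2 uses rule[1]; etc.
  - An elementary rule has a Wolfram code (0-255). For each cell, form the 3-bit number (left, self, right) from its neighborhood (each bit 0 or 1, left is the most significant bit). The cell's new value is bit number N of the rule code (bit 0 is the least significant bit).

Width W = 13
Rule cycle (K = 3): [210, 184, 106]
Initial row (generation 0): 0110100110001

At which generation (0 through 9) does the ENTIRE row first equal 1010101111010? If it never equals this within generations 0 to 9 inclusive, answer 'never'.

Gen 0: 0110100110001
Gen 1 (rule 210): 1010011011010
Gen 2 (rule 184): 0101010110101
Gen 3 (rule 106): 1010101111010
Gen 4 (rule 210): 0000000111001
Gen 5 (rule 184): 0000000110100
Gen 6 (rule 106): 0000001111000
Gen 7 (rule 210): 0000010111100
Gen 8 (rule 184): 0000001111010
Gen 9 (rule 106): 0000011001100

Answer: 3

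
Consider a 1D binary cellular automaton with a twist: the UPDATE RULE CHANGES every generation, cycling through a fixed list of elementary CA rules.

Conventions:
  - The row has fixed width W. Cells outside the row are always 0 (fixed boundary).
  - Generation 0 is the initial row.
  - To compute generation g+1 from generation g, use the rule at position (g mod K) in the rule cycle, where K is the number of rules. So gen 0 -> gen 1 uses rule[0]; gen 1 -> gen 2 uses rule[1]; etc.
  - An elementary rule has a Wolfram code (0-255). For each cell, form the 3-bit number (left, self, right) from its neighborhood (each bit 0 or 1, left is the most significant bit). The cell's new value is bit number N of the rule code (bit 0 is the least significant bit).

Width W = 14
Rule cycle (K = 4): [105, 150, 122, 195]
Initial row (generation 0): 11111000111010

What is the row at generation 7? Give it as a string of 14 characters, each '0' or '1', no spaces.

Gen 0: 11111000111010
Gen 1 (rule 105): 10001010101100
Gen 2 (rule 150): 11011010100010
Gen 3 (rule 122): 11111101010101
Gen 4 (rule 195): 01111100000000
Gen 5 (rule 105): 01000101111111
Gen 6 (rule 150): 11101100111110
Gen 7 (rule 122): 10111111100011

Answer: 10111111100011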